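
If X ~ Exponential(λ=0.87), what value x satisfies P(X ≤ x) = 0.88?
2.4371

We have X ~ Exponential(λ=0.87).

We want to find x such that P(X ≤ x) = 0.88.

This is the 88th percentile, which means 88% of values fall below this point.

Using the inverse CDF (quantile function):
x = F⁻¹(0.88) = 2.4371

Verification: P(X ≤ 2.4371) = 0.88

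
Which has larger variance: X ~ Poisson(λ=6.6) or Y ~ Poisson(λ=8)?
Y has larger variance (8.0000 > 6.6000)

Compute the variance for each distribution:

X ~ Poisson(λ=6.6):
Var(X) = 6.6000

Y ~ Poisson(λ=8):
Var(Y) = 8.0000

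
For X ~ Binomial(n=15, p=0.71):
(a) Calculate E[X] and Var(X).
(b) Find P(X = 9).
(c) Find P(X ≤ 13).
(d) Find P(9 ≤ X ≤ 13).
(a) E[X] = 10.6500, Var(X) = 3.0885
(b) P(X = 9) = 0.136495
(c) P(X ≤ 13) = 0.958143
(d) P(9 ≤ X ≤ 13) = 0.845117

We have X ~ Binomial(n=15, p=0.71).

(a) Moments:
E[X] = 10.6500
Var(X) = 3.0885
σ = √Var(X) = 1.7574

(b) Point probability using PMF:
P(X = 9) = 0.136495

(c) Cumulative probability using CDF:
P(X ≤ 13) = F(13) = 0.958143

(d) Range probability:
P(9 ≤ X ≤ 13) = P(X ≤ 13) - P(X ≤ 8)
                   = F(13) - F(8)
                   = 0.958143 - 0.113026
                   = 0.845117

This means approximately 84.5% of outcomes fall in the interval [9, 13].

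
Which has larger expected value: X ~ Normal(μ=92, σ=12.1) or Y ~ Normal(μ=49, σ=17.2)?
X has larger mean (92.0000 > 49.0000)

Compute the expected value for each distribution:

X ~ Normal(μ=92, σ=12.1):
E[X] = 92.0000

Y ~ Normal(μ=49, σ=17.2):
E[Y] = 49.0000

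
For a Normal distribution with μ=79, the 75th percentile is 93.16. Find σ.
σ = 20.9936

For X ~ Normal(μ, σ), the p-th percentile satisfies x = μ + z_p × σ,
where z_p = Φ⁻¹(p) is the standard normal quantile.

Step 1: z_{0.75} = Φ⁻¹(0.75) = 0.6745

Step 2: Solve for σ:
93.16 = 79 + 0.6745 × σ
σ = (93.16 - 79) / 0.6745
σ = 14.16 / 0.6745
σ = 20.9936

Verification: μ + z × σ = 79 + 0.6745 × 20.9936 = 93.16 ✓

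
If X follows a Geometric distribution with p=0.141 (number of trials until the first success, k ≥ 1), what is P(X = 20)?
0.007854

We have X ~ Geometric(p=0.141) (number of trials until the first success, k ≥ 1).

For a Geometric distribution, the PMF gives us the probability of each outcome.

Using the PMF formula:
P(X = 20) = 0.007854

Rounded to 4 decimal places: 0.0079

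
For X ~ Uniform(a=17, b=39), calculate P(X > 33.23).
0.262273

We have X ~ Uniform(a=17, b=39).

P(X > 33.23) = 1 - P(X ≤ 33.23)
                = 1 - F(33.23)
                = 1 - 0.737727
                = 0.262273

So there's approximately a 26.2% chance that X exceeds 33.23.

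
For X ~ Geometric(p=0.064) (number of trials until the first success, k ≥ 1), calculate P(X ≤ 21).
0.750660

We have X ~ Geometric(p=0.064) (number of trials until the first success, k ≥ 1).

The CDF gives us P(X ≤ k).

Using the CDF:
P(X ≤ 21) = 0.750660

This means there's approximately a 75.1% chance that X is at most 21.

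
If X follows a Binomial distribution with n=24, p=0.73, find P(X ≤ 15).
0.174987

We have X ~ Binomial(n=24, p=0.73).

The CDF gives us P(X ≤ k).

Using the CDF:
P(X ≤ 15) = 0.174987

This means there's approximately a 17.5% chance that X is at most 15.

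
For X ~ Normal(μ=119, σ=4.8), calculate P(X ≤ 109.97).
0.029969

We have X ~ Normal(μ=119, σ=4.8).

The CDF gives us P(X ≤ k).

Using the CDF:
P(X ≤ 109.97) = 0.029969

This means there's approximately a 3.0% chance that X is at most 109.97.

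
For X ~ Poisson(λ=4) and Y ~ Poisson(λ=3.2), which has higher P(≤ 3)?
Y has higher probability (P(Y ≤ 3) = 0.6025 > P(X ≤ 3) = 0.4335)

Compute P(≤ 3) for each distribution:

X ~ Poisson(λ=4):
P(X ≤ 3) = 0.4335

Y ~ Poisson(λ=3.2):
P(Y ≤ 3) = 0.6025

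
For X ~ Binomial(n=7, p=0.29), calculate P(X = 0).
0.090951

We have X ~ Binomial(n=7, p=0.29).

For a Binomial distribution, the PMF gives us the probability of each outcome.

Using the PMF formula:
P(X = 0) = 0.090951

Rounded to 4 decimal places: 0.0910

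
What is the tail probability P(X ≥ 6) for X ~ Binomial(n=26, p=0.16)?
0.227513

We have X ~ Binomial(n=26, p=0.16).

For discrete distributions, P(X ≥ 6) = 1 - P(X ≤ 5).

P(X ≤ 5) = 0.772487
P(X ≥ 6) = 1 - 0.772487 = 0.227513

So there's approximately a 22.8% chance that X is at least 6.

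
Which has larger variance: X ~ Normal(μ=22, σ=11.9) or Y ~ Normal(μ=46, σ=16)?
Y has larger variance (256.0000 > 141.6100)

Compute the variance for each distribution:

X ~ Normal(μ=22, σ=11.9):
Var(X) = 141.6100

Y ~ Normal(μ=46, σ=16):
Var(Y) = 256.0000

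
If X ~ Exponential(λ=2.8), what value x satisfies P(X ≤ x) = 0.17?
0.0665

We have X ~ Exponential(λ=2.8).

We want to find x such that P(X ≤ x) = 0.17.

This is the 17th percentile, which means 17% of values fall below this point.

Using the inverse CDF (quantile function):
x = F⁻¹(0.17) = 0.0665

Verification: P(X ≤ 0.0665) = 0.17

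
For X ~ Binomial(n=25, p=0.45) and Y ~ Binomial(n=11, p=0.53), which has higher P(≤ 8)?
Y has higher probability (P(Y ≤ 8) = 0.9499 > P(X ≤ 8) = 0.1340)

Compute P(≤ 8) for each distribution:

X ~ Binomial(n=25, p=0.45):
P(X ≤ 8) = 0.1340

Y ~ Binomial(n=11, p=0.53):
P(Y ≤ 8) = 0.9499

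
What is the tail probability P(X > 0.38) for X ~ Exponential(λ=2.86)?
0.337294

We have X ~ Exponential(λ=2.86).

P(X > 0.38) = 1 - P(X ≤ 0.38)
                = 1 - F(0.38)
                = 1 - 0.662706
                = 0.337294

So there's approximately a 33.7% chance that X exceeds 0.38.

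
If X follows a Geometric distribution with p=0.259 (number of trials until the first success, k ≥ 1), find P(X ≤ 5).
0.776596

We have X ~ Geometric(p=0.259) (number of trials until the first success, k ≥ 1).

The CDF gives us P(X ≤ k).

Using the CDF:
P(X ≤ 5) = 0.776596

This means there's approximately a 77.7% chance that X is at most 5.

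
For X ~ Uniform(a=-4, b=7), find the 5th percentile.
-3.4500

We have X ~ Uniform(a=-4, b=7).

We want to find x such that P(X ≤ x) = 0.05.

This is the 5th percentile, which means 5% of values fall below this point.

Using the inverse CDF (quantile function):
x = F⁻¹(0.05) = -3.4500

Verification: P(X ≤ -3.4500) = 0.05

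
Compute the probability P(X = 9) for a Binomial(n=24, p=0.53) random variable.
0.052047

We have X ~ Binomial(n=24, p=0.53).

For a Binomial distribution, the PMF gives us the probability of each outcome.

Using the PMF formula:
P(X = 9) = 0.052047

Rounded to 4 decimal places: 0.0520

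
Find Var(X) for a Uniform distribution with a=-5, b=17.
40.3333

We have X ~ Uniform(a=-5, b=17).

For a Uniform distribution with a=-5, b=17:
Var(X) = 40.3333

The variance measures the spread of the distribution around the mean.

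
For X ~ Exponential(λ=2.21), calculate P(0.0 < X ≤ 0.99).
0.887848

We have X ~ Exponential(λ=2.21).

To find P(0.0 < X ≤ 0.99), we use:
P(0.0 < X ≤ 0.99) = P(X ≤ 0.99) - P(X ≤ 0.0)
                 = F(0.99) - F(0.0)
                 = 0.887848 - 0.000000
                 = 0.887848

So there's approximately a 88.8% chance that X falls in this range.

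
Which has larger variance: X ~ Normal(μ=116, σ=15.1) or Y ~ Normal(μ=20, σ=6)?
X has larger variance (228.0100 > 36.0000)

Compute the variance for each distribution:

X ~ Normal(μ=116, σ=15.1):
Var(X) = 228.0100

Y ~ Normal(μ=20, σ=6):
Var(Y) = 36.0000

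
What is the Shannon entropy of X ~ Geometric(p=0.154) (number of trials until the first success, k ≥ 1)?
2.7895 nats

We have X ~ Geometric(p=0.154) (number of trials until the first success, k ≥ 1).

The Shannon entropy measures the uncertainty or information content of the distribution.

For a Geometric distribution with p=0.154 (number of trials until the first success, k ≥ 1):
H(X) = 2.7895 nats

(In bits, this would be 4.0244 bits.)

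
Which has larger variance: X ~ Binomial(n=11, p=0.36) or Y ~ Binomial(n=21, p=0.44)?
Y has larger variance (5.1744 > 2.5344)

Compute the variance for each distribution:

X ~ Binomial(n=11, p=0.36):
Var(X) = 2.5344

Y ~ Binomial(n=21, p=0.44):
Var(Y) = 5.1744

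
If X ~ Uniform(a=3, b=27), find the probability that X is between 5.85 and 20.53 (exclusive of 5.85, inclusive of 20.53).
0.611667

We have X ~ Uniform(a=3, b=27).

To find P(5.85 < X ≤ 20.53), we use:
P(5.85 < X ≤ 20.53) = P(X ≤ 20.53) - P(X ≤ 5.85)
                 = F(20.53) - F(5.85)
                 = 0.730417 - 0.118750
                 = 0.611667

So there's approximately a 61.2% chance that X falls in this range.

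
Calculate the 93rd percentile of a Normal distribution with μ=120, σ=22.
152.4674

We have X ~ Normal(μ=120, σ=22).

We want to find x such that P(X ≤ x) = 0.93.

This is the 93rd percentile, which means 93% of values fall below this point.

Using the inverse CDF (quantile function):
x = F⁻¹(0.93) = 152.4674

Verification: P(X ≤ 152.4674) = 0.93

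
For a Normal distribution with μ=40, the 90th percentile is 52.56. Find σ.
σ = 9.8006

For X ~ Normal(μ, σ), the p-th percentile satisfies x = μ + z_p × σ,
where z_p = Φ⁻¹(p) is the standard normal quantile.

Step 1: z_{0.9} = Φ⁻¹(0.9) = 1.2816

Step 2: Solve for σ:
52.56 = 40 + 1.2816 × σ
σ = (52.56 - 40) / 1.2816
σ = 12.56 / 1.2816
σ = 9.8006

Verification: μ + z × σ = 40 + 1.2816 × 9.8006 = 52.56 ✓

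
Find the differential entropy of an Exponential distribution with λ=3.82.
-0.3403 nats

We have X ~ Exponential(λ=3.82).

The differential entropy measures the uncertainty or information content of the distribution.

For an Exponential distribution with λ=3.82:
h(X) = -0.3403 nats

(In bits, this would be -0.4909 bits.)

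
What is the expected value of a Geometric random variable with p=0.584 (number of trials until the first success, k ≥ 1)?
1.7123

We have X ~ Geometric(p=0.584) (number of trials until the first success, k ≥ 1).

For a Geometric distribution with p=0.584 (number of trials until the first success, k ≥ 1):
E[X] = 1.7123

This is the expected (average) value of X.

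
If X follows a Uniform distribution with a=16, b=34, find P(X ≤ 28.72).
0.706667

We have X ~ Uniform(a=16, b=34).

The CDF gives us P(X ≤ k).

Using the CDF:
P(X ≤ 28.72) = 0.706667

This means there's approximately a 70.7% chance that X is at most 28.72.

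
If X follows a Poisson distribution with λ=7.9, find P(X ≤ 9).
0.728952

We have X ~ Poisson(λ=7.9).

The CDF gives us P(X ≤ k).

Using the CDF:
P(X ≤ 9) = 0.728952

This means there's approximately a 72.9% chance that X is at most 9.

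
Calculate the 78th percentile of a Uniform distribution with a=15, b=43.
36.8400

We have X ~ Uniform(a=15, b=43).

We want to find x such that P(X ≤ x) = 0.78.

This is the 78th percentile, which means 78% of values fall below this point.

Using the inverse CDF (quantile function):
x = F⁻¹(0.78) = 36.8400

Verification: P(X ≤ 36.8400) = 0.78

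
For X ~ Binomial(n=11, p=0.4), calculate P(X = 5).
0.220724

We have X ~ Binomial(n=11, p=0.4).

For a Binomial distribution, the PMF gives us the probability of each outcome.

Using the PMF formula:
P(X = 5) = 0.220724

Rounded to 4 decimal places: 0.2207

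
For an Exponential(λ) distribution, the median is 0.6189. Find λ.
λ = 1.1200

For X ~ Exponential(λ), the CDF is F(x) = 1 - e^(-λx).
The median m satisfies F(m) = 0.5:
1 - e^(-λm) = 0.5
e^(-λm) = 0.5
λm = ln(2)
m = ln(2) / λ

Given m = 0.6189:
λ = ln(2) / 0.6189 = 0.693147 / 0.6189 = 1.1200

Verification: ln(2) / 1.1200 = 0.6189 ✓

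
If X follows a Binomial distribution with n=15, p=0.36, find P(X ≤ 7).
0.869780

We have X ~ Binomial(n=15, p=0.36).

The CDF gives us P(X ≤ k).

Using the CDF:
P(X ≤ 7) = 0.869780

This means there's approximately a 87.0% chance that X is at most 7.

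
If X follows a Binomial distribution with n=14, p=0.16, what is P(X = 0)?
0.087078

We have X ~ Binomial(n=14, p=0.16).

For a Binomial distribution, the PMF gives us the probability of each outcome.

Using the PMF formula:
P(X = 0) = 0.087078

Rounded to 4 decimal places: 0.0871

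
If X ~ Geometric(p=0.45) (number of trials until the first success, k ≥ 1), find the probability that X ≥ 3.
0.302500

We have X ~ Geometric(p=0.45) (number of trials until the first success, k ≥ 1).

For discrete distributions, P(X ≥ 3) = 1 - P(X ≤ 2).

P(X ≤ 2) = 0.697500
P(X ≥ 3) = 1 - 0.697500 = 0.302500

So there's approximately a 30.3% chance that X is at least 3.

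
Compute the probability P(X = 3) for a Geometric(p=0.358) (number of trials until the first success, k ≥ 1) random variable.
0.147555

We have X ~ Geometric(p=0.358) (number of trials until the first success, k ≥ 1).

For a Geometric distribution, the PMF gives us the probability of each outcome.

Using the PMF formula:
P(X = 3) = 0.147555

Rounded to 4 decimal places: 0.1476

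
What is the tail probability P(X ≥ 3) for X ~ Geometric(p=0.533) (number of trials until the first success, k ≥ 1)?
0.218089

We have X ~ Geometric(p=0.533) (number of trials until the first success, k ≥ 1).

For discrete distributions, P(X ≥ 3) = 1 - P(X ≤ 2).

P(X ≤ 2) = 0.781911
P(X ≥ 3) = 1 - 0.781911 = 0.218089

So there's approximately a 21.8% chance that X is at least 3.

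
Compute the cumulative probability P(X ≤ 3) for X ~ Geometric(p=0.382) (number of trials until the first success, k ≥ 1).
0.763971

We have X ~ Geometric(p=0.382) (number of trials until the first success, k ≥ 1).

The CDF gives us P(X ≤ k).

Using the CDF:
P(X ≤ 3) = 0.763971

This means there's approximately a 76.4% chance that X is at most 3.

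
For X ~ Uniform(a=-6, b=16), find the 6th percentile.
-4.6800

We have X ~ Uniform(a=-6, b=16).

We want to find x such that P(X ≤ x) = 0.06.

This is the 6th percentile, which means 6% of values fall below this point.

Using the inverse CDF (quantile function):
x = F⁻¹(0.06) = -4.6800

Verification: P(X ≤ -4.6800) = 0.06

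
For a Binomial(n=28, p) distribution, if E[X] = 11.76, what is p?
p = 0.42

For a Binomial(n, p) distribution:
E[X] = n × p

Given n = 28 and E[X] = 11.76:
11.76 = 28 × p
p = 11.76 / 28 = 0.42

Verification: Binomial(28, 0.42) has E[X] = 11.76 ✓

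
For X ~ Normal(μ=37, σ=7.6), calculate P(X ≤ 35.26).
0.409455

We have X ~ Normal(μ=37, σ=7.6).

The CDF gives us P(X ≤ k).

Using the CDF:
P(X ≤ 35.26) = 0.409455

This means there's approximately a 40.9% chance that X is at most 35.26.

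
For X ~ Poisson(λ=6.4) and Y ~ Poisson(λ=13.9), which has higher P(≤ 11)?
X has higher probability (P(X ≤ 11) = 0.9693 > P(Y ≤ 11) = 0.2686)

Compute P(≤ 11) for each distribution:

X ~ Poisson(λ=6.4):
P(X ≤ 11) = 0.9693

Y ~ Poisson(λ=13.9):
P(Y ≤ 11) = 0.2686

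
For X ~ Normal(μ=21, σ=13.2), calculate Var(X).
174.2400

We have X ~ Normal(μ=21, σ=13.2).

For a Normal distribution with μ=21, σ=13.2:
Var(X) = 174.2400

The variance measures the spread of the distribution around the mean.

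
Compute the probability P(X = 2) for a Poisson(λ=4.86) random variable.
0.091532

We have X ~ Poisson(λ=4.86).

For a Poisson distribution, the PMF gives us the probability of each outcome.

Using the PMF formula:
P(X = 2) = 0.091532

Rounded to 4 decimal places: 0.0915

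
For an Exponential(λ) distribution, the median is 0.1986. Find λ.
λ = 3.4902

For X ~ Exponential(λ), the CDF is F(x) = 1 - e^(-λx).
The median m satisfies F(m) = 0.5:
1 - e^(-λm) = 0.5
e^(-λm) = 0.5
λm = ln(2)
m = ln(2) / λ

Given m = 0.1986:
λ = ln(2) / 0.1986 = 0.693147 / 0.1986 = 3.4902

Verification: ln(2) / 3.4902 = 0.1986 ✓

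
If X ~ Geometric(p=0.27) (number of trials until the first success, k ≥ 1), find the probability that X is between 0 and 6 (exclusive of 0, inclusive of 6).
0.848666

We have X ~ Geometric(p=0.27) (number of trials until the first success, k ≥ 1).

To find P(0 < X ≤ 6), we use:
P(0 < X ≤ 6) = P(X ≤ 6) - P(X ≤ 0)
                 = F(6) - F(0)
                 = 0.848666 - 0.000000
                 = 0.848666

So there's approximately a 84.9% chance that X falls in this range.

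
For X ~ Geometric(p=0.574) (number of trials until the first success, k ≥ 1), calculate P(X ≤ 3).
0.922691

We have X ~ Geometric(p=0.574) (number of trials until the first success, k ≥ 1).

The CDF gives us P(X ≤ k).

Using the CDF:
P(X ≤ 3) = 0.922691

This means there's approximately a 92.3% chance that X is at most 3.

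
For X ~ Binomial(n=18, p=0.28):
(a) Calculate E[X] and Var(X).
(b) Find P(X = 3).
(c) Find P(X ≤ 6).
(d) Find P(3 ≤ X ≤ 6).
(a) E[X] = 5.0400, Var(X) = 3.6288
(b) P(X = 3) = 0.129763
(c) P(X ≤ 6) = 0.782880
(d) P(3 ≤ X ≤ 6) = 0.698685

We have X ~ Binomial(n=18, p=0.28).

(a) Moments:
E[X] = 5.0400
Var(X) = 3.6288
σ = √Var(X) = 1.9049

(b) Point probability using PMF:
P(X = 3) = 0.129763

(c) Cumulative probability using CDF:
P(X ≤ 6) = F(6) = 0.782880

(d) Range probability:
P(3 ≤ X ≤ 6) = P(X ≤ 6) - P(X ≤ 2)
                   = F(6) - F(2)
                   = 0.782880 - 0.084195
                   = 0.698685

This means approximately 69.9% of outcomes fall in the interval [3, 6].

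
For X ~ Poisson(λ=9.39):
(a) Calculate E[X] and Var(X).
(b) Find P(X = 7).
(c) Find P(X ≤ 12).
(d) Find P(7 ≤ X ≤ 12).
(a) E[X] = 9.3900, Var(X) = 9.3900
(b) P(X = 7) = 0.106710
(c) P(X ≤ 12) = 0.845583
(d) P(7 ≤ X ≤ 12) = 0.672055

We have X ~ Poisson(λ=9.39).

(a) Moments:
E[X] = 9.3900
Var(X) = 9.3900
σ = √Var(X) = 3.0643

(b) Point probability using PMF:
P(X = 7) = 0.106710

(c) Cumulative probability using CDF:
P(X ≤ 12) = F(12) = 0.845583

(d) Range probability:
P(7 ≤ X ≤ 12) = P(X ≤ 12) - P(X ≤ 6)
                   = F(12) - F(6)
                   = 0.845583 - 0.173527
                   = 0.672055

This means approximately 67.2% of outcomes fall in the interval [7, 12].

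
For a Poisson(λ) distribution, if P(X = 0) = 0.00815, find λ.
λ = 4.8097

For a Poisson(λ) distribution, the PMF at 0 is:
P(X = 0) = λ^0 e^(-λ) / 0! = e^(-λ)

Given P(X = 0) = 0.00815:
e^(-λ) = 0.00815
-λ = ln(0.00815)
λ = -ln(0.00815) = 4.8097

Verification: e^(-4.8097) = 0.00815 ✓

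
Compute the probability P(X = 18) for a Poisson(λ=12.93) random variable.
0.038637

We have X ~ Poisson(λ=12.93).

For a Poisson distribution, the PMF gives us the probability of each outcome.

Using the PMF formula:
P(X = 18) = 0.038637

Rounded to 4 decimal places: 0.0386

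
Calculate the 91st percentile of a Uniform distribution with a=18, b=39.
37.1100

We have X ~ Uniform(a=18, b=39).

We want to find x such that P(X ≤ x) = 0.91.

This is the 91st percentile, which means 91% of values fall below this point.

Using the inverse CDF (quantile function):
x = F⁻¹(0.91) = 37.1100

Verification: P(X ≤ 37.1100) = 0.91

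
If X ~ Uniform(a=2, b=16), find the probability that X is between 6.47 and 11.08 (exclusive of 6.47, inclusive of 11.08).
0.329286

We have X ~ Uniform(a=2, b=16).

To find P(6.47 < X ≤ 11.08), we use:
P(6.47 < X ≤ 11.08) = P(X ≤ 11.08) - P(X ≤ 6.47)
                 = F(11.08) - F(6.47)
                 = 0.648571 - 0.319286
                 = 0.329286

So there's approximately a 32.9% chance that X falls in this range.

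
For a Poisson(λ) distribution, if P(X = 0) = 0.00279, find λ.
λ = 5.8817

For a Poisson(λ) distribution, the PMF at 0 is:
P(X = 0) = λ^0 e^(-λ) / 0! = e^(-λ)

Given P(X = 0) = 0.00279:
e^(-λ) = 0.00279
-λ = ln(0.00279)
λ = -ln(0.00279) = 5.8817

Verification: e^(-5.8817) = 0.00279 ✓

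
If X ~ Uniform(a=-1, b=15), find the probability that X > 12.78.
0.138750

We have X ~ Uniform(a=-1, b=15).

P(X > 12.78) = 1 - P(X ≤ 12.78)
                = 1 - F(12.78)
                = 1 - 0.861250
                = 0.138750

So there's approximately a 13.9% chance that X exceeds 12.78.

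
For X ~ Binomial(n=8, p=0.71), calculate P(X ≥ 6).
0.577233

We have X ~ Binomial(n=8, p=0.71).

For discrete distributions, P(X ≥ 6) = 1 - P(X ≤ 5).

P(X ≤ 5) = 0.422767
P(X ≥ 6) = 1 - 0.422767 = 0.577233

So there's approximately a 57.7% chance that X is at least 6.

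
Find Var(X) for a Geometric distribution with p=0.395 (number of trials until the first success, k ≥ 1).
3.8776

We have X ~ Geometric(p=0.395) (number of trials until the first success, k ≥ 1).

For a Geometric distribution with p=0.395 (number of trials until the first success, k ≥ 1):
Var(X) = 3.8776

The variance measures the spread of the distribution around the mean.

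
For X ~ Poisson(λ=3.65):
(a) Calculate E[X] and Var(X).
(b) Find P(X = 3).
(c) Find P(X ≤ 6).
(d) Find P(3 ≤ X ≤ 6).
(a) E[X] = 3.6500, Var(X) = 3.6500
(b) P(X = 3) = 0.210646
(c) P(X ≤ 6) = 0.922527
(d) P(3 ≤ X ≤ 6) = 0.628535

We have X ~ Poisson(λ=3.65).

(a) Moments:
E[X] = 3.6500
Var(X) = 3.6500
σ = √Var(X) = 1.9105

(b) Point probability using PMF:
P(X = 3) = 0.210646

(c) Cumulative probability using CDF:
P(X ≤ 6) = F(6) = 0.922527

(d) Range probability:
P(3 ≤ X ≤ 6) = P(X ≤ 6) - P(X ≤ 2)
                   = F(6) - F(2)
                   = 0.922527 - 0.293992
                   = 0.628535

This means approximately 62.9% of outcomes fall in the interval [3, 6].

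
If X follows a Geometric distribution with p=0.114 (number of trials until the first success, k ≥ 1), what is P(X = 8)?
0.048859

We have X ~ Geometric(p=0.114) (number of trials until the first success, k ≥ 1).

For a Geometric distribution, the PMF gives us the probability of each outcome.

Using the PMF formula:
P(X = 8) = 0.048859

Rounded to 4 decimal places: 0.0489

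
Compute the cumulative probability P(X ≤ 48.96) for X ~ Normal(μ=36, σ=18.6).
0.757028

We have X ~ Normal(μ=36, σ=18.6).

The CDF gives us P(X ≤ k).

Using the CDF:
P(X ≤ 48.96) = 0.757028

This means there's approximately a 75.7% chance that X is at most 48.96.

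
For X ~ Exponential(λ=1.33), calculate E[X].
0.7519

We have X ~ Exponential(λ=1.33).

For an Exponential distribution with λ=1.33:
E[X] = 0.7519

This is the expected (average) value of X.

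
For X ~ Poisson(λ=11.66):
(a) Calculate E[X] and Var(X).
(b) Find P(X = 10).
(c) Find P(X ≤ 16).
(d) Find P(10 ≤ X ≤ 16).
(a) E[X] = 11.6600, Var(X) = 11.6600
(b) P(X = 10) = 0.110497
(c) P(X ≤ 16) = 0.916124
(d) P(10 ≤ X ≤ 16) = 0.642768

We have X ~ Poisson(λ=11.66).

(a) Moments:
E[X] = 11.6600
Var(X) = 11.6600
σ = √Var(X) = 3.4147

(b) Point probability using PMF:
P(X = 10) = 0.110497

(c) Cumulative probability using CDF:
P(X ≤ 16) = F(16) = 0.916124

(d) Range probability:
P(10 ≤ X ≤ 16) = P(X ≤ 16) - P(X ≤ 9)
                   = F(16) - F(9)
                   = 0.916124 - 0.273356
                   = 0.642768

This means approximately 64.3% of outcomes fall in the interval [10, 16].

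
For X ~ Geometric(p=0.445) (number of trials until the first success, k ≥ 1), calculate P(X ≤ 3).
0.829046

We have X ~ Geometric(p=0.445) (number of trials until the first success, k ≥ 1).

The CDF gives us P(X ≤ k).

Using the CDF:
P(X ≤ 3) = 0.829046

This means there's approximately a 82.9% chance that X is at most 3.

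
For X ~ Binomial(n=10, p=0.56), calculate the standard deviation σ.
1.5697

We have X ~ Binomial(n=10, p=0.56).

For a Binomial distribution with n=10, p=0.56:
σ = √Var(X) = 1.5697

The standard deviation is the square root of the variance.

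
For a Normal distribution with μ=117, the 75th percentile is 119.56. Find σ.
σ = 3.7955

For X ~ Normal(μ, σ), the p-th percentile satisfies x = μ + z_p × σ,
where z_p = Φ⁻¹(p) is the standard normal quantile.

Step 1: z_{0.75} = Φ⁻¹(0.75) = 0.6745

Step 2: Solve for σ:
119.56 = 117 + 0.6745 × σ
σ = (119.56 - 117) / 0.6745
σ = 2.56 / 0.6745
σ = 3.7955

Verification: μ + z × σ = 117 + 0.6745 × 3.7955 = 119.56 ✓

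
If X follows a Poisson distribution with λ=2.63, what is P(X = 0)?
0.072078

We have X ~ Poisson(λ=2.63).

For a Poisson distribution, the PMF gives us the probability of each outcome.

Using the PMF formula:
P(X = 0) = 0.072078

Rounded to 4 decimal places: 0.0721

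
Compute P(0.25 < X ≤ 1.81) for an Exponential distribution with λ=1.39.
0.625662

We have X ~ Exponential(λ=1.39).

To find P(0.25 < X ≤ 1.81), we use:
P(0.25 < X ≤ 1.81) = P(X ≤ 1.81) - P(X ≤ 0.25)
                 = F(1.81) - F(0.25)
                 = 0.919210 - 0.293548
                 = 0.625662

So there's approximately a 62.6% chance that X falls in this range.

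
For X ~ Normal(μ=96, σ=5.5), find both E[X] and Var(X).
E[X] = 96.0000, Var(X) = 30.2500

We have X ~ Normal(μ=96, σ=5.5).

For a Normal distribution with μ=96, σ=5.5:

Expected value:
E[X] = 96.0000

Variance:
Var(X) = 30.2500

Standard deviation:
σ = √Var(X) = 5.5000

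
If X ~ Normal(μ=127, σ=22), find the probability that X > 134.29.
0.370185

We have X ~ Normal(μ=127, σ=22).

P(X > 134.29) = 1 - P(X ≤ 134.29)
                = 1 - F(134.29)
                = 1 - 0.629815
                = 0.370185

So there's approximately a 37.0% chance that X exceeds 134.29.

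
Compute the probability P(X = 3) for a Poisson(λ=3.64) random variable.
0.211019

We have X ~ Poisson(λ=3.64).

For a Poisson distribution, the PMF gives us the probability of each outcome.

Using the PMF formula:
P(X = 3) = 0.211019

Rounded to 4 decimal places: 0.2110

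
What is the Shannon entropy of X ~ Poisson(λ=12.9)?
2.6908 nats

We have X ~ Poisson(λ=12.9).

The Shannon entropy measures the uncertainty or information content of the distribution.

For a Poisson distribution with λ=12.9:
H(X) = 2.6908 nats

(In bits, this would be 3.8820 bits.)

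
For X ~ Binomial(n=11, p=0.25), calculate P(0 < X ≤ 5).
0.923437

We have X ~ Binomial(n=11, p=0.25).

To find P(0 < X ≤ 5), we use:
P(0 < X ≤ 5) = P(X ≤ 5) - P(X ≤ 0)
                 = F(5) - F(0)
                 = 0.965672 - 0.042235
                 = 0.923437

So there's approximately a 92.3% chance that X falls in this range.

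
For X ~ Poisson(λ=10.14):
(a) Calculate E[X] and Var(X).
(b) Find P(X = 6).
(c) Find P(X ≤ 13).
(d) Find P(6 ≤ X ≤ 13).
(a) E[X] = 10.1400, Var(X) = 10.1400
(b) P(X = 6) = 0.059587
(c) P(X ≤ 13) = 0.854044
(d) P(6 ≤ X ≤ 13) = 0.792073

We have X ~ Poisson(λ=10.14).

(a) Moments:
E[X] = 10.1400
Var(X) = 10.1400
σ = √Var(X) = 3.1843

(b) Point probability using PMF:
P(X = 6) = 0.059587

(c) Cumulative probability using CDF:
P(X ≤ 13) = F(13) = 0.854044

(d) Range probability:
P(6 ≤ X ≤ 13) = P(X ≤ 13) - P(X ≤ 5)
                   = F(13) - F(5)
                   = 0.854044 - 0.061971
                   = 0.792073

This means approximately 79.2% of outcomes fall in the interval [6, 13].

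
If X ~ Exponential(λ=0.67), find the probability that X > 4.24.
0.058379

We have X ~ Exponential(λ=0.67).

P(X > 4.24) = 1 - P(X ≤ 4.24)
                = 1 - F(4.24)
                = 1 - 0.941621
                = 0.058379

So there's approximately a 5.8% chance that X exceeds 4.24.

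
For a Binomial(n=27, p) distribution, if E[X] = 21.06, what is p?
p = 0.78

For a Binomial(n, p) distribution:
E[X] = n × p

Given n = 27 and E[X] = 21.06:
21.06 = 27 × p
p = 21.06 / 27 = 0.78

Verification: Binomial(27, 0.78) has E[X] = 21.06 ✓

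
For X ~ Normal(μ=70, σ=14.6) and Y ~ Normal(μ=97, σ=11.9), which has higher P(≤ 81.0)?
X has higher probability (P(X ≤ 81.0) = 0.7744 > P(Y ≤ 81.0) = 0.0894)

Compute P(≤ 81.0) for each distribution:

X ~ Normal(μ=70, σ=14.6):
P(X ≤ 81.0) = 0.7744

Y ~ Normal(μ=97, σ=11.9):
P(Y ≤ 81.0) = 0.0894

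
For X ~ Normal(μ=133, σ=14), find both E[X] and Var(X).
E[X] = 133.0000, Var(X) = 196.0000

We have X ~ Normal(μ=133, σ=14).

For a Normal distribution with μ=133, σ=14:

Expected value:
E[X] = 133.0000

Variance:
Var(X) = 196.0000

Standard deviation:
σ = √Var(X) = 14.0000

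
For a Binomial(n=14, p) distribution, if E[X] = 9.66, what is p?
p = 0.69

For a Binomial(n, p) distribution:
E[X] = n × p

Given n = 14 and E[X] = 9.66:
9.66 = 14 × p
p = 9.66 / 14 = 0.69

Verification: Binomial(14, 0.69) has E[X] = 9.66 ✓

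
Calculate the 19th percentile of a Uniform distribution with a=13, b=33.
16.8000

We have X ~ Uniform(a=13, b=33).

We want to find x such that P(X ≤ x) = 0.19.

This is the 19th percentile, which means 19% of values fall below this point.

Using the inverse CDF (quantile function):
x = F⁻¹(0.19) = 16.8000

Verification: P(X ≤ 16.8000) = 0.19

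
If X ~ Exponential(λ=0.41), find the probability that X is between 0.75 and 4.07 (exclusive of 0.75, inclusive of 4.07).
0.546791

We have X ~ Exponential(λ=0.41).

To find P(0.75 < X ≤ 4.07), we use:
P(0.75 < X ≤ 4.07) = P(X ≤ 4.07) - P(X ≤ 0.75)
                 = F(4.07) - F(0.75)
                 = 0.811508 - 0.264717
                 = 0.546791

So there's approximately a 54.7% chance that X falls in this range.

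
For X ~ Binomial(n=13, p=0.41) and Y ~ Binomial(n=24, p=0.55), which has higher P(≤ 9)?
X has higher probability (P(X ≤ 9) = 0.9904 > P(Y ≤ 9) = 0.0648)

Compute P(≤ 9) for each distribution:

X ~ Binomial(n=13, p=0.41):
P(X ≤ 9) = 0.9904

Y ~ Binomial(n=24, p=0.55):
P(Y ≤ 9) = 0.0648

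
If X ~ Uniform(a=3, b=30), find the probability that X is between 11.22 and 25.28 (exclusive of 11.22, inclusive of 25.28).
0.520741

We have X ~ Uniform(a=3, b=30).

To find P(11.22 < X ≤ 25.28), we use:
P(11.22 < X ≤ 25.28) = P(X ≤ 25.28) - P(X ≤ 11.22)
                 = F(25.28) - F(11.22)
                 = 0.825185 - 0.304444
                 = 0.520741

So there's approximately a 52.1% chance that X falls in this range.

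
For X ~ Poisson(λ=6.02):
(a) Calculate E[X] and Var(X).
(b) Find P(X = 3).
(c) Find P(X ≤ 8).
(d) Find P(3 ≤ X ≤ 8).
(a) E[X] = 6.0200, Var(X) = 6.0200
(b) P(X = 3) = 0.088346
(c) P(X ≤ 8) = 0.845165
(d) P(3 ≤ X ≤ 8) = 0.784083

We have X ~ Poisson(λ=6.02).

(a) Moments:
E[X] = 6.0200
Var(X) = 6.0200
σ = √Var(X) = 2.4536

(b) Point probability using PMF:
P(X = 3) = 0.088346

(c) Cumulative probability using CDF:
P(X ≤ 8) = F(8) = 0.845165

(d) Range probability:
P(3 ≤ X ≤ 8) = P(X ≤ 8) - P(X ≤ 2)
                   = F(8) - F(2)
                   = 0.845165 - 0.061082
                   = 0.784083

This means approximately 78.4% of outcomes fall in the interval [3, 8].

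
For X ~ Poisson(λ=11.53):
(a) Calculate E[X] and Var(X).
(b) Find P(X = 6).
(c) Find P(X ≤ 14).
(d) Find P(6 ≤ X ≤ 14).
(a) E[X] = 11.5300, Var(X) = 11.5300
(b) P(X = 6) = 0.032080
(c) P(X ≤ 14) = 0.812785
(d) P(6 ≤ X ≤ 14) = 0.785564

We have X ~ Poisson(λ=11.53).

(a) Moments:
E[X] = 11.5300
Var(X) = 11.5300
σ = √Var(X) = 3.3956

(b) Point probability using PMF:
P(X = 6) = 0.032080

(c) Cumulative probability using CDF:
P(X ≤ 14) = F(14) = 0.812785

(d) Range probability:
P(6 ≤ X ≤ 14) = P(X ≤ 14) - P(X ≤ 5)
                   = F(14) - F(5)
                   = 0.812785 - 0.027221
                   = 0.785564

This means approximately 78.6% of outcomes fall in the interval [6, 14].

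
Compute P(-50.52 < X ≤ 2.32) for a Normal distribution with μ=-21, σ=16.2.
0.890786

We have X ~ Normal(μ=-21, σ=16.2).

To find P(-50.52 < X ≤ 2.32), we use:
P(-50.52 < X ≤ 2.32) = P(X ≤ 2.32) - P(X ≤ -50.52)
                 = F(2.32) - F(-50.52)
                 = 0.924996 - 0.034211
                 = 0.890786

So there's approximately a 89.1% chance that X falls in this range.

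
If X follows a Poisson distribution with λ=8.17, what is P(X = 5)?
0.085851

We have X ~ Poisson(λ=8.17).

For a Poisson distribution, the PMF gives us the probability of each outcome.

Using the PMF formula:
P(X = 5) = 0.085851

Rounded to 4 decimal places: 0.0859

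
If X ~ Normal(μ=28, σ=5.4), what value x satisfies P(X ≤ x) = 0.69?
30.6776

We have X ~ Normal(μ=28, σ=5.4).

We want to find x such that P(X ≤ x) = 0.69.

This is the 69th percentile, which means 69% of values fall below this point.

Using the inverse CDF (quantile function):
x = F⁻¹(0.69) = 30.6776

Verification: P(X ≤ 30.6776) = 0.69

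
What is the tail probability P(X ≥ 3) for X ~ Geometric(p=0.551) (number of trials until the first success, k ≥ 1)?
0.201601

We have X ~ Geometric(p=0.551) (number of trials until the first success, k ≥ 1).

For discrete distributions, P(X ≥ 3) = 1 - P(X ≤ 2).

P(X ≤ 2) = 0.798399
P(X ≥ 3) = 1 - 0.798399 = 0.201601

So there's approximately a 20.2% chance that X is at least 3.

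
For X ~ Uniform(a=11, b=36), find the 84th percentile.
32.0000

We have X ~ Uniform(a=11, b=36).

We want to find x such that P(X ≤ x) = 0.84.

This is the 84th percentile, which means 84% of values fall below this point.

Using the inverse CDF (quantile function):
x = F⁻¹(0.84) = 32.0000

Verification: P(X ≤ 32.0000) = 0.84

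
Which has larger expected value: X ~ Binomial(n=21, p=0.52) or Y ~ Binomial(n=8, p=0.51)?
X has larger mean (10.9200 > 4.0800)

Compute the expected value for each distribution:

X ~ Binomial(n=21, p=0.52):
E[X] = 10.9200

Y ~ Binomial(n=8, p=0.51):
E[Y] = 4.0800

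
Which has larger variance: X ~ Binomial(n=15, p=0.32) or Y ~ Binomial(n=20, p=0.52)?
Y has larger variance (4.9920 > 3.2640)

Compute the variance for each distribution:

X ~ Binomial(n=15, p=0.32):
Var(X) = 3.2640

Y ~ Binomial(n=20, p=0.52):
Var(Y) = 4.9920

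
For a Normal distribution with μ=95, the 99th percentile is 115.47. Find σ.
σ = 8.7992

For X ~ Normal(μ, σ), the p-th percentile satisfies x = μ + z_p × σ,
where z_p = Φ⁻¹(p) is the standard normal quantile.

Step 1: z_{0.99} = Φ⁻¹(0.99) = 2.3263

Step 2: Solve for σ:
115.47 = 95 + 2.3263 × σ
σ = (115.47 - 95) / 2.3263
σ = 20.47 / 2.3263
σ = 8.7992

Verification: μ + z × σ = 95 + 2.3263 × 8.7992 = 115.47 ✓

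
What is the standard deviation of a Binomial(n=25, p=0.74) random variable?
2.1932

We have X ~ Binomial(n=25, p=0.74).

For a Binomial distribution with n=25, p=0.74:
σ = √Var(X) = 2.1932

The standard deviation is the square root of the variance.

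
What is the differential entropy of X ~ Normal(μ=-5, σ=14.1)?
4.0651 nats

We have X ~ Normal(μ=-5, σ=14.1).

The differential entropy measures the uncertainty or information content of the distribution.

For a Normal distribution with μ=-5, σ=14.1:
h(X) = 4.0651 nats

(In bits, this would be 5.8647 bits.)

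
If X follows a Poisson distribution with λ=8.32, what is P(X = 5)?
0.080929

We have X ~ Poisson(λ=8.32).

For a Poisson distribution, the PMF gives us the probability of each outcome.

Using the PMF formula:
P(X = 5) = 0.080929

Rounded to 4 decimal places: 0.0809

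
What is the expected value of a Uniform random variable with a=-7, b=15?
4.0000

We have X ~ Uniform(a=-7, b=15).

For a Uniform distribution with a=-7, b=15:
E[X] = 4.0000

This is the expected (average) value of X.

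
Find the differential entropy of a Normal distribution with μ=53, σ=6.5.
3.2907 nats

We have X ~ Normal(μ=53, σ=6.5).

The differential entropy measures the uncertainty or information content of the distribution.

For a Normal distribution with μ=53, σ=6.5:
h(X) = 3.2907 nats

(In bits, this would be 4.7475 bits.)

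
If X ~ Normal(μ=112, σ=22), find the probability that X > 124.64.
0.282799

We have X ~ Normal(μ=112, σ=22).

P(X > 124.64) = 1 - P(X ≤ 124.64)
                = 1 - F(124.64)
                = 1 - 0.717201
                = 0.282799

So there's approximately a 28.3% chance that X exceeds 124.64.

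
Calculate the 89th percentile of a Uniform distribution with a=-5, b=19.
16.3600

We have X ~ Uniform(a=-5, b=19).

We want to find x such that P(X ≤ x) = 0.89.

This is the 89th percentile, which means 89% of values fall below this point.

Using the inverse CDF (quantile function):
x = F⁻¹(0.89) = 16.3600

Verification: P(X ≤ 16.3600) = 0.89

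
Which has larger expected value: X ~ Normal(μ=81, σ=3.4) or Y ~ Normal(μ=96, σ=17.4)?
Y has larger mean (96.0000 > 81.0000)

Compute the expected value for each distribution:

X ~ Normal(μ=81, σ=3.4):
E[X] = 81.0000

Y ~ Normal(μ=96, σ=17.4):
E[Y] = 96.0000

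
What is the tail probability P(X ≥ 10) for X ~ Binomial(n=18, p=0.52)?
0.475077

We have X ~ Binomial(n=18, p=0.52).

For discrete distributions, P(X ≥ 10) = 1 - P(X ≤ 9).

P(X ≤ 9) = 0.524923
P(X ≥ 10) = 1 - 0.524923 = 0.475077

So there's approximately a 47.5% chance that X is at least 10.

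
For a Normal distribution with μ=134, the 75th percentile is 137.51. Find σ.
σ = 5.2039

For X ~ Normal(μ, σ), the p-th percentile satisfies x = μ + z_p × σ,
where z_p = Φ⁻¹(p) is the standard normal quantile.

Step 1: z_{0.75} = Φ⁻¹(0.75) = 0.6745

Step 2: Solve for σ:
137.51 = 134 + 0.6745 × σ
σ = (137.51 - 134) / 0.6745
σ = 3.51 / 0.6745
σ = 5.2039

Verification: μ + z × σ = 134 + 0.6745 × 5.2039 = 137.51 ✓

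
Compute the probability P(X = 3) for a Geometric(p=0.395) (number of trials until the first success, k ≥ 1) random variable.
0.144580

We have X ~ Geometric(p=0.395) (number of trials until the first success, k ≥ 1).

For a Geometric distribution, the PMF gives us the probability of each outcome.

Using the PMF formula:
P(X = 3) = 0.144580

Rounded to 4 decimal places: 0.1446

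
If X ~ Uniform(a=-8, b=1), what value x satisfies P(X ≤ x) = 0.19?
-6.2900

We have X ~ Uniform(a=-8, b=1).

We want to find x such that P(X ≤ x) = 0.19.

This is the 19th percentile, which means 19% of values fall below this point.

Using the inverse CDF (quantile function):
x = F⁻¹(0.19) = -6.2900

Verification: P(X ≤ -6.2900) = 0.19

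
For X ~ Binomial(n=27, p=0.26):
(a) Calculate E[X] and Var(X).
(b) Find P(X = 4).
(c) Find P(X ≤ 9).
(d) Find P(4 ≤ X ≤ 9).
(a) E[X] = 7.0200, Var(X) = 5.1948
(b) P(X = 4) = 0.078795
(c) P(X ≤ 9) = 0.860944
(d) P(4 ≤ X ≤ 9) = 0.807711

We have X ~ Binomial(n=27, p=0.26).

(a) Moments:
E[X] = 7.0200
Var(X) = 5.1948
σ = √Var(X) = 2.2792

(b) Point probability using PMF:
P(X = 4) = 0.078795

(c) Cumulative probability using CDF:
P(X ≤ 9) = F(9) = 0.860944

(d) Range probability:
P(4 ≤ X ≤ 9) = P(X ≤ 9) - P(X ≤ 3)
                   = F(9) - F(3)
                   = 0.860944 - 0.053232
                   = 0.807711

This means approximately 80.8% of outcomes fall in the interval [4, 9].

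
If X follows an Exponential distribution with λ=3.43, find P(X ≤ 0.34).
0.688451

We have X ~ Exponential(λ=3.43).

The CDF gives us P(X ≤ k).

Using the CDF:
P(X ≤ 0.34) = 0.688451

This means there's approximately a 68.8% chance that X is at most 0.34.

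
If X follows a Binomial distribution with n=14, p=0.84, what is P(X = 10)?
0.114738

We have X ~ Binomial(n=14, p=0.84).

For a Binomial distribution, the PMF gives us the probability of each outcome.

Using the PMF formula:
P(X = 10) = 0.114738

Rounded to 4 decimal places: 0.1147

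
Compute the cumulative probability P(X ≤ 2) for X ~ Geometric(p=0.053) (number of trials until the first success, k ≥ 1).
0.103191

We have X ~ Geometric(p=0.053) (number of trials until the first success, k ≥ 1).

The CDF gives us P(X ≤ k).

Using the CDF:
P(X ≤ 2) = 0.103191

This means there's approximately a 10.3% chance that X is at most 2.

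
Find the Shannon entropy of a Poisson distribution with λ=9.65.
2.5433 nats

We have X ~ Poisson(λ=9.65).

The Shannon entropy measures the uncertainty or information content of the distribution.

For a Poisson distribution with λ=9.65:
H(X) = 2.5433 nats

(In bits, this would be 3.6691 bits.)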